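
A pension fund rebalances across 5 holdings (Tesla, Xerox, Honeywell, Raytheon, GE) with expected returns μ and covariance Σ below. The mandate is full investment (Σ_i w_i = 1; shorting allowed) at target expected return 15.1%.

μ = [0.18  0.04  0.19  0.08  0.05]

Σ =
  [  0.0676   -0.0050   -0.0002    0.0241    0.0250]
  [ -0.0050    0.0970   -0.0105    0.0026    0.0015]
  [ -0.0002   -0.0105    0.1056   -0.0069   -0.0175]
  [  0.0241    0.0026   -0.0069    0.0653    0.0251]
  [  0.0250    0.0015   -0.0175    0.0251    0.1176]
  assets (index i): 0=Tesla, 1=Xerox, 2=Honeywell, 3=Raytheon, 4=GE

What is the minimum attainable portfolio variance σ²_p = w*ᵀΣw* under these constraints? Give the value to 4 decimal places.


0.0257

u=Σ⁻¹μ = [2.5434  0.7383  1.9170  0.4336  0.0678]
v=Σ⁻¹𝟙 = [9.8698  11.7846  12.3069  10.2339  5.9020]
a=μᵀu=0.889649  b=𝟙ᵀu=5.700077  c=𝟙ᵀv=50.097301  D=ac−b²=12.078152
λ₁=(c·0.151−b)/D = (50.097301·0.151−5.700077)/12.078152 = 0.154379
λ₂=(a−b·0.151)/D = (0.889649−5.700077·0.151)/12.078152 = 0.002396
w* = 0.154379·u + 0.002396·v:
  w_0 = 0.154379·2.5434 + 0.002396·9.8698 = 0.4163  (Tesla)
  w_1 = 0.154379·0.7383 + 0.002396·11.7846 = 0.1422  (Xerox)
  w_2 = 0.154379·1.9170 + 0.002396·12.3069 = 0.3254  (Honeywell)
  w_3 = 0.154379·0.4336 + 0.002396·10.2339 = 0.0915  (Raytheon)
  w_4 = 0.154379·0.0678 + 0.002396·5.9020 = 0.0246  (GE)
Σw_i=1.0000  μᵀw=0.1510
σ²=wᵀΣw=λ₁·μ_p+λ₂ = 0.154379·0.151 + 0.002396 = 0.025707 ≈ 0.0257


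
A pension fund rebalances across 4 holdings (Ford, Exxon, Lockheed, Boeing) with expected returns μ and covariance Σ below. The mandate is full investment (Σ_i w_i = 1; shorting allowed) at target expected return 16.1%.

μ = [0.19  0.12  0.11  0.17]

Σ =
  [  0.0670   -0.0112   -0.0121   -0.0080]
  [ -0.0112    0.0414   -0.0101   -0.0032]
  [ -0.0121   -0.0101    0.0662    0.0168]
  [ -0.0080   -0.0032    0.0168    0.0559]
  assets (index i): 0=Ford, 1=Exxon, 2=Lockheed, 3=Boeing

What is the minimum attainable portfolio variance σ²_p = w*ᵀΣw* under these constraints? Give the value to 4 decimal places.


g=Σ⁻¹μ = [4.4867  4.9520  2.4147  3.2410]
h=Σ⁻¹𝟙 = [27.2654  38.1202  21.4579  17.5244]
a=μᵀg=2.263296  b=𝟙ᵀg=15.094373  c=𝟙ᵀh=104.367944  D=ac−b²=8.375465
λ₁=(c·0.161−b)/D = (104.367944·0.161−15.094373)/8.375465 = 0.204032
λ₂=(a−b·0.161)/D = (2.263296−15.094373·0.161)/8.375465 = -0.019927
w* = 0.204032·g + -0.019927·h:
  w_0 = 0.204032·4.4867 + -0.019927·27.2654 = 0.3721  (Ford)
  w_1 = 0.204032·4.9520 + -0.019927·38.1202 = 0.2507  (Exxon)
  w_2 = 0.204032·2.4147 + -0.019927·21.4579 = 0.0651  (Lockheed)
  w_3 = 0.204032·3.2410 + -0.019927·17.5244 = 0.3121  (Boeing)
Σw_i=1.0000  μᵀw=0.1610
σ²=wᵀΣw=λ₁·μ_p+λ₂ = 0.204032·0.161 + -0.019927 = 0.012922 ≈ 0.0129

0.0129


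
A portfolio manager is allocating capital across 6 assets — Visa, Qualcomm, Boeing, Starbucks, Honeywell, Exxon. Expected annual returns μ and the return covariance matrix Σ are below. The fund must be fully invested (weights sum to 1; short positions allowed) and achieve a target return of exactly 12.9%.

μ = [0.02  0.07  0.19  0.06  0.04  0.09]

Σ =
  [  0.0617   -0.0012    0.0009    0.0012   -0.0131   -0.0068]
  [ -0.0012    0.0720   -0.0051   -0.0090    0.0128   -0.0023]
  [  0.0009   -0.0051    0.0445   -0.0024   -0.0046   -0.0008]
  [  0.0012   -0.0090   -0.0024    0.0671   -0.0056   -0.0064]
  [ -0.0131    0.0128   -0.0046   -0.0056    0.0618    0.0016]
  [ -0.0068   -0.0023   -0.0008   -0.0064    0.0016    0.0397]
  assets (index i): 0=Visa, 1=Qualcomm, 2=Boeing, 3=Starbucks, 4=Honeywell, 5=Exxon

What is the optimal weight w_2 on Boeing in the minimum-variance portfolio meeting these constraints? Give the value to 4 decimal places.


p=Σ⁻¹μ = [0.7581  1.4364  4.6504  1.5833  0.9278  2.7916]
q=Σ⁻¹𝟙 = [23.8606  16.4135  27.8760  22.6392  21.0963  33.5879]
a=μᵀp=1.382653  b=𝟙ᵀp=12.147718  c=𝟙ᵀq=145.473586  D=ac−b²=53.572490
λ₁=(c·0.129−b)/D = (145.473586·0.129−12.147718)/53.572490 = 0.123541
λ₂=(a−b·0.129)/D = (1.382653−12.147718·0.129)/53.572490 = -0.003442
w* = 0.123541·p + -0.003442·q:
  w_0 = 0.123541·0.7581 + -0.003442·23.8606 = 0.0115  (Visa)
  w_1 = 0.123541·1.4364 + -0.003442·16.4135 = 0.1210  (Qualcomm)
  w_2 = 0.123541·4.6504 + -0.003442·27.8760 = 0.4786  (Boeing)
  w_3 = 0.123541·1.5833 + -0.003442·22.6392 = 0.1177  (Starbucks)
  w_4 = 0.123541·0.9278 + -0.003442·21.0963 = 0.0420  (Honeywell)
  w_5 = 0.123541·2.7916 + -0.003442·33.5879 = 0.2293  (Exxon)
Σw_i=1.0000  μᵀw=0.1290
σ²=wᵀΣw=λ₁·μ_p+λ₂ = 0.123541·0.129 + -0.003442 = 0.012495 ≈ 0.0125

0.4786


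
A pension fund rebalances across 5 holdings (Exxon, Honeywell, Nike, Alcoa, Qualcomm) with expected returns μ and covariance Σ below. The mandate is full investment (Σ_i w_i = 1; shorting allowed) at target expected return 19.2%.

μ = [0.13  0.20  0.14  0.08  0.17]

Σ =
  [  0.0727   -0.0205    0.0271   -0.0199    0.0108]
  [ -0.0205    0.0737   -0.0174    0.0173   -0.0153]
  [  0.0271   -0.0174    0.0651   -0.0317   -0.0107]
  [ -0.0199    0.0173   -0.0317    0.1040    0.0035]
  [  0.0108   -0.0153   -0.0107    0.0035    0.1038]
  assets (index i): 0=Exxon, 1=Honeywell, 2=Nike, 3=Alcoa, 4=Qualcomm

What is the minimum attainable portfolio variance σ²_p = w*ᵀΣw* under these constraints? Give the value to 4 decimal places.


0.0272

g=Σ⁻¹μ = [1.6298  4.2058  3.6874  1.4240  2.4202]
h=Σ⁻¹𝟙 = [12.6378  22.3835  26.0304  15.7811  13.7695]
a=μᵀg=2.094622  b=𝟙ᵀg=13.367177  c=𝟙ᵀh=90.602303  D=ac−b²=11.096125
λ₁=(c·0.192−b)/D = (90.602303·0.192−13.367177)/11.096125 = 0.363052
λ₂=(a−b·0.192)/D = (2.094622−13.367177·0.192)/11.096125 = -0.042526
w* = 0.363052·g + -0.042526·h:
  w_0 = 0.363052·1.6298 + -0.042526·12.6378 = 0.0543  (Exxon)
  w_1 = 0.363052·4.2058 + -0.042526·22.3835 = 0.5750  (Honeywell)
  w_2 = 0.363052·3.6874 + -0.042526·26.0304 = 0.2317  (Nike)
  w_3 = 0.363052·1.4240 + -0.042526·15.7811 = -0.1541  (Alcoa)
  w_4 = 0.363052·2.4202 + -0.042526·13.7695 = 0.2931  (Qualcomm)
Σw_i=1.0000  μᵀw=0.1920
σ²=wᵀΣw=λ₁·μ_p+λ₂ = 0.363052·0.192 + -0.042526 = 0.027180 ≈ 0.0272


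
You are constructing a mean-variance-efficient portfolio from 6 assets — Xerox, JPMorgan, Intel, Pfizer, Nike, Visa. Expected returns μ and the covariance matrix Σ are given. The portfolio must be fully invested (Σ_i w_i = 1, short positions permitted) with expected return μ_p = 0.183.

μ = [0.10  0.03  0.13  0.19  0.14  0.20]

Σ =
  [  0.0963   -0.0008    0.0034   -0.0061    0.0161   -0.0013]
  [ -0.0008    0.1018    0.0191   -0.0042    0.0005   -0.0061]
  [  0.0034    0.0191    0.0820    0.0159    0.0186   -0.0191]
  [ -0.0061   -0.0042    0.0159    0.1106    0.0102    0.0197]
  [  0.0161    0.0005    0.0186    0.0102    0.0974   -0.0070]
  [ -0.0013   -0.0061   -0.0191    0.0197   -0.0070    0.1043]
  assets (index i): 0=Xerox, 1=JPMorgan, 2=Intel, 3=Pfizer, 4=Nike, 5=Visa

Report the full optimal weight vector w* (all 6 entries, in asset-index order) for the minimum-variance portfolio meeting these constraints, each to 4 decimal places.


u=Σ⁻¹μ = [0.9105  0.1760  1.5493  1.0857  1.0264  2.0867]
v=Σ⁻¹𝟙 = [9.4689  8.9782  9.6309  5.8492  7.0204  11.3609]
a=μᵀu=1.065070  b=𝟙ᵀu=6.834639  c=𝟙ᵀv=52.308550  D=ac−b²=8.999967
λ₁=(c·0.183−b)/D = (52.308550·0.183−6.834639)/8.999967 = 0.304204
λ₂=(a−b·0.183)/D = (1.065070−6.834639·0.183)/8.999967 = -0.020630
w* = 0.304204·u + -0.020630·v:
  w_0 = 0.304204·0.9105 + -0.020630·9.4689 = 0.0816  (Xerox)
  w_1 = 0.304204·0.1760 + -0.020630·8.9782 = -0.1317  (JPMorgan)
  w_2 = 0.304204·1.5493 + -0.020630·9.6309 = 0.2726  (Intel)
  w_3 = 0.304204·1.0857 + -0.020630·5.8492 = 0.2096  (Pfizer)
  w_4 = 0.304204·1.0264 + -0.020630·7.0204 = 0.1674  (Nike)
  w_5 = 0.304204·2.0867 + -0.020630·11.3609 = 0.4004  (Visa)
Σw_i=1.0000  μᵀw=0.1830
σ²=wᵀΣw=λ₁·μ_p+λ₂ = 0.304204·0.183 + -0.020630 = 0.035039 ≈ 0.0350

0.0816  -0.1317  0.2726  0.2096  0.1674  0.4004


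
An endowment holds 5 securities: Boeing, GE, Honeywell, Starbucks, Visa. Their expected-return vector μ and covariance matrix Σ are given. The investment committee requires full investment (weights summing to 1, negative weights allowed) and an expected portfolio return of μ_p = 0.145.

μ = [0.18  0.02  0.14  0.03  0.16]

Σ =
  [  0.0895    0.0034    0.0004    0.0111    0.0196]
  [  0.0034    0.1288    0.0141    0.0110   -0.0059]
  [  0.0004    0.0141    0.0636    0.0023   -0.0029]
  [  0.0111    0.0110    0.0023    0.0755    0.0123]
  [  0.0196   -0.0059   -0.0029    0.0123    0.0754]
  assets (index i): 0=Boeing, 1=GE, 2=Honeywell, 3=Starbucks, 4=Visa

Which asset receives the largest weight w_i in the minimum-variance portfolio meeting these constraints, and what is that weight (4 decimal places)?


p=Σ⁻¹μ = [1.6297  -0.0379  2.2896  -0.2024  1.8165]
q=Σ⁻¹𝟙 = [7.3823  5.6919  14.5806  9.1166  10.8626]
a=μᵀp=0.897690  b=𝟙ᵀp=5.495442  c=𝟙ᵀq=47.633943  D=ac−b²=12.560636
λ₁=(c·0.145−b)/D = (47.633943·0.145−5.495442)/12.560636 = 0.112373
λ₂=(a−b·0.145)/D = (0.897690−5.495442·0.145)/12.560636 = 0.008029
w* = 0.112373·p + 0.008029·q:
  w_0 = 0.112373·1.6297 + 0.008029·7.3823 = 0.2424  (Boeing)
  w_1 = 0.112373·-0.0379 + 0.008029·5.6919 = 0.0414  (GE)
  w_2 = 0.112373·2.2896 + 0.008029·14.5806 = 0.3744  (Honeywell)
  w_3 = 0.112373·-0.2024 + 0.008029·9.1166 = 0.0505  (Starbucks)
  w_4 = 0.112373·1.8165 + 0.008029·10.8626 = 0.2913  (Visa)
Σw_i=1.0000  μᵀw=0.1450
σ²=wᵀΣw=λ₁·μ_p+λ₂ = 0.112373·0.145 + 0.008029 = 0.024323 ≈ 0.0243

Honeywell (0.3744)


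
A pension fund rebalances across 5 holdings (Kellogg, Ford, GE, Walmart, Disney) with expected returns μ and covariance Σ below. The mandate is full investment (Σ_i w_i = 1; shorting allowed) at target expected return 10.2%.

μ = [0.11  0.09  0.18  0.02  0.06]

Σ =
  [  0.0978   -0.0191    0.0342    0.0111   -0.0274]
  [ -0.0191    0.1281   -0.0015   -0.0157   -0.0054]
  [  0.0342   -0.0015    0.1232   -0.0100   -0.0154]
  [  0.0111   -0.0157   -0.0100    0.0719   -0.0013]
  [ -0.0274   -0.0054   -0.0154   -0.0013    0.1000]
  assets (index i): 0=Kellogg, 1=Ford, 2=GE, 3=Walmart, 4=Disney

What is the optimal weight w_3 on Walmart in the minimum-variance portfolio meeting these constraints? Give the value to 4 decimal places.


0.1145

u=Σ⁻¹μ = [1.1151  0.9997  1.3539  0.5338  1.1750]
v=Σ⁻¹𝟙 = [12.3246  12.3668  8.0915  16.1116  15.5003]
a=μᵀu=0.537501  b=𝟙ᵀu=5.177435  c=𝟙ᵀv=64.394758  D=ac−b²=7.806443
λ₁=(c·0.102−b)/D = (64.394758·0.102−5.177435)/7.806443 = 0.178164
λ₂=(a−b·0.102)/D = (0.537501−5.177435·0.102)/7.806443 = 0.001205
w* = 0.178164·u + 0.001205·v:
  w_0 = 0.178164·1.1151 + 0.001205·12.3246 = 0.2135  (Kellogg)
  w_1 = 0.178164·0.9997 + 0.001205·12.3668 = 0.1930  (Ford)
  w_2 = 0.178164·1.3539 + 0.001205·8.0915 = 0.2510  (GE)
  w_3 = 0.178164·0.5338 + 0.001205·16.1116 = 0.1145  (Walmart)
  w_4 = 0.178164·1.1750 + 0.001205·15.5003 = 0.2280  (Disney)
Σw_i=1.0000  μᵀw=0.1020
σ²=wᵀΣw=λ₁·μ_p+λ₂ = 0.178164·0.102 + 0.001205 = 0.019377 ≈ 0.0194


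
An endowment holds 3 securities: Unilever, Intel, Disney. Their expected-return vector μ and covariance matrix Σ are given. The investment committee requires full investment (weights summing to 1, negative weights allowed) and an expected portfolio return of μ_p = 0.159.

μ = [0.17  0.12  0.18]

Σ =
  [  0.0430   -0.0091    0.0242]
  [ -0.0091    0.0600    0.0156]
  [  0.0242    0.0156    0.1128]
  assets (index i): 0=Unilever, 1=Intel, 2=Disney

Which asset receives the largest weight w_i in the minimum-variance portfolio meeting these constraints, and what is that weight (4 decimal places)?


x=Σ⁻¹μ = [4.3225  2.5744  0.3124]
y=Σ⁻¹𝟙 = [27.6371  20.8444  0.0533]
a=μᵀx=1.099975  b=𝟙ᵀx=7.209229  c=𝟙ᵀy=48.534813  D=ac−b²=1.414079
λ₁=(c·0.159−b)/D = (48.534813·0.159−7.209229)/1.414079 = 0.359108
λ₂=(a−b·0.159)/D = (1.099975−7.209229·0.159)/1.414079 = -0.032737
w* = 0.359108·x + -0.032737·y:
  w_0 = 0.359108·4.3225 + -0.032737·27.6371 = 0.6475  (Unilever)
  w_1 = 0.359108·2.5744 + -0.032737·20.8444 = 0.2421  (Intel)
  w_2 = 0.359108·0.3124 + -0.032737·0.0533 = 0.1104  (Disney)
Σw_i=1.0000  μᵀw=0.1590
σ²=wᵀΣw=λ₁·μ_p+λ₂ = 0.359108·0.159 + -0.032737 = 0.024361 ≈ 0.0244

Unilever (0.6475)


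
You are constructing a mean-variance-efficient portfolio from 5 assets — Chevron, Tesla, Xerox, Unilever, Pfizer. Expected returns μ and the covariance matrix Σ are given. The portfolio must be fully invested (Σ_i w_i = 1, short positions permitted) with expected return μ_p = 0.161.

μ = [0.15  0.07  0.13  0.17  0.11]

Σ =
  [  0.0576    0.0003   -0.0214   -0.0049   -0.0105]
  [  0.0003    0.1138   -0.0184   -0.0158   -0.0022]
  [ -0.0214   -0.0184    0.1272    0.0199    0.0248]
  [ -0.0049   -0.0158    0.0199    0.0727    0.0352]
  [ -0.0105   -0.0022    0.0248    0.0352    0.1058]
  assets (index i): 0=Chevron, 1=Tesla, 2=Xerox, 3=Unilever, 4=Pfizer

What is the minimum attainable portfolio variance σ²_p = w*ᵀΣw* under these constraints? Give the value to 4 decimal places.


0.0282

u=Σ⁻¹μ = [3.3457  1.1459  1.3292  2.2937  0.3209]
v=Σ⁻¹𝟙 = [23.2597  12.2699  10.5447  12.4951  5.3864]
a=μᵀu=1.180086  b=𝟙ᵀu=8.435343  c=𝟙ᵀv=63.955910  D=ac−b²=4.318484
λ₁=(c·0.161−b)/D = (63.955910·0.161−8.435343)/4.318484 = 0.431068
λ₂=(a−b·0.161)/D = (1.180086−8.435343·0.161)/4.318484 = -0.041219
w* = 0.431068·u + -0.041219·v:
  w_0 = 0.431068·3.3457 + -0.041219·23.2597 = 0.4835  (Chevron)
  w_1 = 0.431068·1.1459 + -0.041219·12.2699 = -0.0118  (Tesla)
  w_2 = 0.431068·1.3292 + -0.041219·10.5447 = 0.1383  (Xerox)
  w_3 = 0.431068·2.2937 + -0.041219·12.4951 = 0.4737  (Unilever)
  w_4 = 0.431068·0.3209 + -0.041219·5.3864 = -0.0837  (Pfizer)
Σw_i=1.0000  μᵀw=0.1610
σ²=wᵀΣw=λ₁·μ_p+λ₂ = 0.431068·0.161 + -0.041219 = 0.028183 ≈ 0.0282


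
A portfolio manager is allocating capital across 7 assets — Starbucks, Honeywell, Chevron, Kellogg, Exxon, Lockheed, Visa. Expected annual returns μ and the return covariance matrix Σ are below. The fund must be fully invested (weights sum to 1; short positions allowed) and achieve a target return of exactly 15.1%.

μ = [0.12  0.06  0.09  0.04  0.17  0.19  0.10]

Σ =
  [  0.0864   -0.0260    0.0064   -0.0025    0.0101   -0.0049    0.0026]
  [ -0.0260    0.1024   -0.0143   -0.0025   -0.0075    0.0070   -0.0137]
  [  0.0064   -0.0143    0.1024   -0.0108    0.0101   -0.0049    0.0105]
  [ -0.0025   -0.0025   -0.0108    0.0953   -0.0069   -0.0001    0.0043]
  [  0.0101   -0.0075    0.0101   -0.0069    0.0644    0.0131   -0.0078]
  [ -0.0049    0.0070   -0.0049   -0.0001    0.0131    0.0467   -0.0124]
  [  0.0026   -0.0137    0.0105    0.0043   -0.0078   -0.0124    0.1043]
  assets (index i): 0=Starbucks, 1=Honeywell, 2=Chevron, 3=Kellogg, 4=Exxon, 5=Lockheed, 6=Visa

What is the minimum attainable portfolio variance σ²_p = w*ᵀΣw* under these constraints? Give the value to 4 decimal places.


u=Σ⁻¹μ = [1.6803  1.2164  0.8663  0.6584  1.8172  4.0650  1.5815]
v=Σ⁻¹𝟙 = [15.6270  16.7238  11.0069  12.8704  11.8211  21.9302  13.2474]
a=μᵀu=1.618352  b=𝟙ᵀu=11.885155  c=𝟙ᵀv=103.226659  D=ac−b²=25.800182
λ₁=(c·0.151−b)/D = (103.226659·0.151−11.885155)/25.800182 = 0.143490
λ₂=(a−b·0.151)/D = (1.618352−11.885155·0.151)/25.800182 = -0.006834
w* = 0.143490·u + -0.006834·v:
  w_0 = 0.143490·1.6803 + -0.006834·15.6270 = 0.1343  (Starbucks)
  w_1 = 0.143490·1.2164 + -0.006834·16.7238 = 0.0603  (Honeywell)
  w_2 = 0.143490·0.8663 + -0.006834·11.0069 = 0.0491  (Chevron)
  w_3 = 0.143490·0.6584 + -0.006834·12.8704 = 0.0065  (Kellogg)
  w_4 = 0.143490·1.8172 + -0.006834·11.8211 = 0.1800  (Exxon)
  w_5 = 0.143490·4.0650 + -0.006834·21.9302 = 0.4334  (Lockheed)
  w_6 = 0.143490·1.5815 + -0.006834·13.2474 = 0.1364  (Visa)
Σw_i=1.0000  μᵀw=0.1510
σ²=wᵀΣw=λ₁·μ_p+λ₂ = 0.143490·0.151 + -0.006834 = 0.014833 ≈ 0.0148

0.0148


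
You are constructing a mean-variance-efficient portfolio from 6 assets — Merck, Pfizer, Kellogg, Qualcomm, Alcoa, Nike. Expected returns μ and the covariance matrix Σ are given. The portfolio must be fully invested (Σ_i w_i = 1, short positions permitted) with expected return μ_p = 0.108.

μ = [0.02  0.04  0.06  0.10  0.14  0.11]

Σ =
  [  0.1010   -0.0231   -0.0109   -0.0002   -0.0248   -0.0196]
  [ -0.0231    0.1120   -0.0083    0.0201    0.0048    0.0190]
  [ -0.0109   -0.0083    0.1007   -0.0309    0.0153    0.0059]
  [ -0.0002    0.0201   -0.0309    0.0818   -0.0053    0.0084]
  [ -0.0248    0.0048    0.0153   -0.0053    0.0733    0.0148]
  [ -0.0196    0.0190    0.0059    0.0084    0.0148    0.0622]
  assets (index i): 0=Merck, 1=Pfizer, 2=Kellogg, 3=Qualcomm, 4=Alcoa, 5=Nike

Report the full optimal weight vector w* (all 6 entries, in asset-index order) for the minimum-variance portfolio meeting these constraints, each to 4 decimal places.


u=Σ⁻¹μ = [1.0322  0.0497  0.8015  1.5027  1.9265  1.3412]
v=Σ⁻¹𝟙 = [19.6269  8.5028  14.3961  15.3190  15.2864  12.5929]
a=μᵀu=0.638224  b=𝟙ᵀu=6.653627  c=𝟙ᵀv=85.724102  D=ac−b²=10.440433
λ₁=(c·0.108−b)/D = (85.724102·0.108−6.653627)/10.440433 = 0.249470
λ₂=(a−b·0.108)/D = (0.638224−6.653627·0.108)/10.440433 = -0.007698
w* = 0.249470·u + -0.007698·v:
  w_0 = 0.249470·1.0322 + -0.007698·19.6269 = 0.1064  (Merck)
  w_1 = 0.249470·0.0497 + -0.007698·8.5028 = -0.0531  (Pfizer)
  w_2 = 0.249470·0.8015 + -0.007698·14.3961 = 0.0891  (Kellogg)
  w_3 = 0.249470·1.5027 + -0.007698·15.3190 = 0.2569  (Qualcomm)
  w_4 = 0.249470·1.9265 + -0.007698·15.2864 = 0.3629  (Alcoa)
  w_5 = 0.249470·1.3412 + -0.007698·12.5929 = 0.2377  (Nike)
Σw_i=1.0000  μᵀw=0.1080
σ²=wᵀΣw=λ₁·μ_p+λ₂ = 0.249470·0.108 + -0.007698 = 0.019245 ≈ 0.0192

0.1064  -0.0531  0.0891  0.2569  0.3629  0.2377


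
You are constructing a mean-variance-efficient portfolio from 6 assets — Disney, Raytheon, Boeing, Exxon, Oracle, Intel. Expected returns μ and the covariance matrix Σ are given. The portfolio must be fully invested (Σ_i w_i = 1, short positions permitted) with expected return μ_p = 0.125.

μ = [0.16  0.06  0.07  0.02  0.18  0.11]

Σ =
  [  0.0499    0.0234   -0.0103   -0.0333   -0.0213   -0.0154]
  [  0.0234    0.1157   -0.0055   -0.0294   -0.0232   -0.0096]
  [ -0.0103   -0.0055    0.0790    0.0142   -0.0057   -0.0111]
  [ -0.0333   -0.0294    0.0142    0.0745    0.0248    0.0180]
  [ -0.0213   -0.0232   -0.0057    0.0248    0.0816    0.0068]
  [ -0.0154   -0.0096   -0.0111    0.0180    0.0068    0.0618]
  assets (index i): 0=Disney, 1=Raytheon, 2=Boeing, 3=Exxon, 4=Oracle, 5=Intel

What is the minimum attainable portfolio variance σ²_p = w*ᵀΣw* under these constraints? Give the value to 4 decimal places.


0.0069

g=Σ⁻¹μ = [6.6882  0.5443  2.3366  1.0136  3.6908  3.2495]
h=Σ⁻¹𝟙 = [51.7828  11.6044  20.9920  23.9876  21.1349  25.3459]
a=μᵀg=2.308395  b=𝟙ᵀg=17.523029  c=𝟙ᵀh=154.847580  D=ac−b²=50.392885
λ₁=(c·0.125−b)/D = (154.847580·0.125−17.523029)/50.392885 = 0.036373
λ₂=(a−b·0.125)/D = (2.308395−17.523029·0.125)/50.392885 = 0.002342
w* = 0.036373·g + 0.002342·h:
  w_0 = 0.036373·6.6882 + 0.002342·51.7828 = 0.3645  (Disney)
  w_1 = 0.036373·0.5443 + 0.002342·11.6044 = 0.0470  (Raytheon)
  w_2 = 0.036373·2.3366 + 0.002342·20.9920 = 0.1342  (Boeing)
  w_3 = 0.036373·1.0136 + 0.002342·23.9876 = 0.0930  (Exxon)
  w_4 = 0.036373·3.6908 + 0.002342·21.1349 = 0.1837  (Oracle)
  w_5 = 0.036373·3.2495 + 0.002342·25.3459 = 0.1775  (Intel)
Σw_i=1.0000  μᵀw=0.1250
σ²=wᵀΣw=λ₁·μ_p+λ₂ = 0.036373·0.125 + 0.002342 = 0.006889 ≈ 0.0069


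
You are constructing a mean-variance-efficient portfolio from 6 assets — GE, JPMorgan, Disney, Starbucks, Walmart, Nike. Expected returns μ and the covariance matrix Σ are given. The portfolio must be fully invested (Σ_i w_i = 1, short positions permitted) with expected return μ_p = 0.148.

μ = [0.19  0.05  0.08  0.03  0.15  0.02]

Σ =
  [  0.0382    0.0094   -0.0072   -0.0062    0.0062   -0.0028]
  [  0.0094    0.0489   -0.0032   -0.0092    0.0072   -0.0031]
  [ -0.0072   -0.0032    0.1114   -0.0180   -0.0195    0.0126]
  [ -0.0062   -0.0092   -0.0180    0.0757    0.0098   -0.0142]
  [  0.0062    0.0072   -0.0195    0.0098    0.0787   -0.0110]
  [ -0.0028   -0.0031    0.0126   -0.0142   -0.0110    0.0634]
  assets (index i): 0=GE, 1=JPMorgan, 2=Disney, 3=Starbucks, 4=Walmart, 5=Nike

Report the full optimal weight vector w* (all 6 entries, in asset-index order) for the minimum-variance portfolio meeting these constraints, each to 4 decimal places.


u=Σ⁻¹μ = [5.1622  0.1151  1.4595  1.0976  1.8286  0.8221]
v=Σ⁻¹𝟙 = [27.5274  20.2482  14.8655  24.0758  12.5282  22.5903]
a=μᵀu=1.427003  b=𝟙ᵀu=10.485172  c=𝟙ᵀv=121.835476  D=ac−b²=63.920820
λ₁=(c·0.148−b)/D = (121.835476·0.148−10.485172)/63.920820 = 0.118060
λ₂=(a−b·0.148)/D = (1.427003−10.485172·0.148)/63.920820 = -0.001952
w* = 0.118060·u + -0.001952·v:
  w_0 = 0.118060·5.1622 + -0.001952·27.5274 = 0.5557  (GE)
  w_1 = 0.118060·0.1151 + -0.001952·20.2482 = -0.0260  (JPMorgan)
  w_2 = 0.118060·1.4595 + -0.001952·14.8655 = 0.1433  (Disney)
  w_3 = 0.118060·1.0976 + -0.001952·24.0758 = 0.0826  (Starbucks)
  w_4 = 0.118060·1.8286 + -0.001952·12.5282 = 0.1914  (Walmart)
  w_5 = 0.118060·0.8221 + -0.001952·22.5903 = 0.0530  (Nike)
Σw_i=1.0000  μᵀw=0.1480
σ²=wᵀΣw=λ₁·μ_p+λ₂ = 0.118060·0.148 + -0.001952 = 0.015520 ≈ 0.0155

0.5557  -0.0260  0.1433  0.0826  0.1914  0.0530


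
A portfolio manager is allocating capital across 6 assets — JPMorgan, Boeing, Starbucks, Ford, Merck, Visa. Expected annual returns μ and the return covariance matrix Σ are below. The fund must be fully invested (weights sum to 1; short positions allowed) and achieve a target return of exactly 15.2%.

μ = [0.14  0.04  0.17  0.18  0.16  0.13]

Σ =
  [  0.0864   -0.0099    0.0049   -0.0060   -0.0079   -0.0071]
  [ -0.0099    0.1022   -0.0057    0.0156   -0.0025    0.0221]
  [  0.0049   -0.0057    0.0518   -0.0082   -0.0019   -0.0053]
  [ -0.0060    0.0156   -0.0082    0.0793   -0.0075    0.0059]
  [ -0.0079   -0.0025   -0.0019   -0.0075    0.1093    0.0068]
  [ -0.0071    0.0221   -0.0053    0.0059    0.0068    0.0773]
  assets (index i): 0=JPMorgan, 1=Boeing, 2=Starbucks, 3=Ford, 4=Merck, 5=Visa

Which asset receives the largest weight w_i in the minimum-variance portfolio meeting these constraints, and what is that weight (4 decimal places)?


g=Σ⁻¹μ = [1.9081  0.0212  3.7955  2.8390  1.7548  1.7401]
h=Σ⁻¹𝟙 = [14.1663  7.9881  22.7380  14.6569  11.0461  11.4226]
a=μᵀg=1.931238  b=𝟙ᵀg=12.058826  c=𝟙ᵀh=82.018021  D=ac−b²=12.981013
λ₁=(c·0.152−b)/D = (82.018021·0.152−12.058826)/12.981013 = 0.031424
λ₂=(a−b·0.152)/D = (1.931238−12.058826·0.152)/12.981013 = 0.007572
w* = 0.031424·g + 0.007572·h:
  w_0 = 0.031424·1.9081 + 0.007572·14.1663 = 0.1672  (JPMorgan)
  w_1 = 0.031424·0.0212 + 0.007572·7.9881 = 0.0612  (Boeing)
  w_2 = 0.031424·3.7955 + 0.007572·22.7380 = 0.2914  (Starbucks)
  w_3 = 0.031424·2.8390 + 0.007572·14.6569 = 0.2002  (Ford)
  w_4 = 0.031424·1.7548 + 0.007572·11.0461 = 0.1388  (Merck)
  w_5 = 0.031424·1.7401 + 0.007572·11.4226 = 0.1412  (Visa)
Σw_i=1.0000  μᵀw=0.1520
σ²=wᵀΣw=λ₁·μ_p+λ₂ = 0.031424·0.152 + 0.007572 = 0.012349 ≈ 0.0123

Starbucks (0.2914)


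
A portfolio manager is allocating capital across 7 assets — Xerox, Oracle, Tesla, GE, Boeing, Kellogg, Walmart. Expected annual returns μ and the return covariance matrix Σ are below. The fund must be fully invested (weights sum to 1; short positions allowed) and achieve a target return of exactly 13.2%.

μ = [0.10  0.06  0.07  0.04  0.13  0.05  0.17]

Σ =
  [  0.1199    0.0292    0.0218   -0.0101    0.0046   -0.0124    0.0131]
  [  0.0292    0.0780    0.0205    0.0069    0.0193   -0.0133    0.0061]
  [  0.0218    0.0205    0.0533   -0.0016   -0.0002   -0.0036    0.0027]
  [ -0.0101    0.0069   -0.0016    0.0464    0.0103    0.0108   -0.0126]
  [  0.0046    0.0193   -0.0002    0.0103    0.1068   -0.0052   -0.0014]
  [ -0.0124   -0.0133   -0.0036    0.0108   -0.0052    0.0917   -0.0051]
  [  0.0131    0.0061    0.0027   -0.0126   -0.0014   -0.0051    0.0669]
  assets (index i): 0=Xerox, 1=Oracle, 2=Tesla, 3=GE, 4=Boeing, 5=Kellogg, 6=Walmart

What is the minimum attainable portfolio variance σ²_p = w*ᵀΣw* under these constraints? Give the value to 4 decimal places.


0.0228

x=Σ⁻¹μ = [0.5257  -0.2395  1.1431  1.3780  1.1764  0.6839  2.7502]
y=Σ⁻¹𝟙 = [5.5594  3.2483  15.8116  23.5911  7.0871  11.3947  18.3849]
a=μᵀx=0.827995  b=𝟙ᵀx=7.417780  c=𝟙ᵀy=85.077068  D=ac−b²=15.419949
λ₁=(c·0.132−b)/D = (85.077068·0.132−7.417780)/15.419949 = 0.247238
λ₂=(a−b·0.132)/D = (0.827995−7.417780·0.132)/15.419949 = -0.009802
w* = 0.247238·x + -0.009802·y:
  w_0 = 0.247238·0.5257 + -0.009802·5.5594 = 0.0755  (Xerox)
  w_1 = 0.247238·-0.2395 + -0.009802·3.2483 = -0.0910  (Oracle)
  w_2 = 0.247238·1.1431 + -0.009802·15.8116 = 0.1276  (Tesla)
  w_3 = 0.247238·1.3780 + -0.009802·23.5911 = 0.1094  (GE)
  w_4 = 0.247238·1.1764 + -0.009802·7.0871 = 0.2214  (Boeing)
  w_5 = 0.247238·0.6839 + -0.009802·11.3947 = 0.0574  (Kellogg)
  w_6 = 0.247238·2.7502 + -0.009802·18.3849 = 0.4997  (Walmart)
Σw_i=1.0000  μᵀw=0.1320
σ²=wᵀΣw=λ₁·μ_p+λ₂ = 0.247238·0.132 + -0.009802 = 0.022833 ≈ 0.0228


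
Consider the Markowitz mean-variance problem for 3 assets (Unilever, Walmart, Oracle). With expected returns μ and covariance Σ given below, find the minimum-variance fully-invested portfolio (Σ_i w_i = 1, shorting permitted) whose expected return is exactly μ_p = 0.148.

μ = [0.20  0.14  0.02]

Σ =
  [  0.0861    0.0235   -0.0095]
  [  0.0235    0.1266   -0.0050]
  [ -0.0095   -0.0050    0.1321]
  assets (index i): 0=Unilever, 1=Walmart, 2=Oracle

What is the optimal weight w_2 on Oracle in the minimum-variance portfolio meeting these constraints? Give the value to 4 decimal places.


0.2115

x=Σ⁻¹μ = [2.1640  0.7174  0.3342]
y=Σ⁻¹𝟙 = [10.8638  6.2214  8.5868]
a=μᵀx=0.539905  b=𝟙ᵀx=3.215492  c=𝟙ᵀy=25.671991  D=ac−b²=3.521058
λ₁=(c·0.148−b)/D = (25.671991·0.148−3.215492)/3.521058 = 0.165849
λ₂=(a−b·0.148)/D = (0.539905−3.215492·0.148)/3.521058 = 0.018180
w* = 0.165849·x + 0.018180·y:
  w_0 = 0.165849·2.1640 + 0.018180·10.8638 = 0.5564  (Unilever)
  w_1 = 0.165849·0.7174 + 0.018180·6.2214 = 0.2321  (Walmart)
  w_2 = 0.165849·0.3342 + 0.018180·8.5868 = 0.2115  (Oracle)
Σw_i=1.0000  μᵀw=0.1480
σ²=wᵀΣw=λ₁·μ_p+λ₂ = 0.165849·0.148 + 0.018180 = 0.042726 ≈ 0.0427


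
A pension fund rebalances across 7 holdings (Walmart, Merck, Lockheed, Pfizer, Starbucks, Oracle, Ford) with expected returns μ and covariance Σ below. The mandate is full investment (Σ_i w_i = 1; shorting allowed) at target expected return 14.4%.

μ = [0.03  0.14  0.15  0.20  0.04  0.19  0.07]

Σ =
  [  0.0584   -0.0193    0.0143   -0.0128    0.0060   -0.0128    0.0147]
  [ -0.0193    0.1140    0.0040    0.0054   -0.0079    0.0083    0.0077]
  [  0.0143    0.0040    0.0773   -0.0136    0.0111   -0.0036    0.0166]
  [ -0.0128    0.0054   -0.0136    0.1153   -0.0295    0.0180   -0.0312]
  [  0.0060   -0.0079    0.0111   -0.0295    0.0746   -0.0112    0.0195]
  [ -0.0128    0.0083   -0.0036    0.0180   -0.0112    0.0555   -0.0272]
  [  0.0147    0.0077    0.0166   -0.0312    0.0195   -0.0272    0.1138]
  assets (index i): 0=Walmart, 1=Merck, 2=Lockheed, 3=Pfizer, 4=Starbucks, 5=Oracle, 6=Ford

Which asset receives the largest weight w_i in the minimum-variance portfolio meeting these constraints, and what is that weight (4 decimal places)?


x=Σ⁻¹μ = [1.2570  0.9872  1.7159  2.1476  1.3517  3.9585  1.4389]
y=Σ⁻¹𝟙 = [23.2475  10.3164  6.8956  15.2901  18.6624  26.7066  11.4579]
a=μᵀx=1.769732  b=𝟙ᵀx=12.856895  c=𝟙ᵀy=112.576555  D=ac−b²=33.930590
λ₁=(c·0.144−b)/D = (112.576555·0.144−12.856895)/33.930590 = 0.098853
λ₂=(a−b·0.144)/D = (1.769732−12.856895·0.144)/33.930590 = -0.002407
w* = 0.098853·x + -0.002407·y:
  w_0 = 0.098853·1.2570 + -0.002407·23.2475 = 0.0683  (Walmart)
  w_1 = 0.098853·0.9872 + -0.002407·10.3164 = 0.0728  (Merck)
  w_2 = 0.098853·1.7159 + -0.002407·6.8956 = 0.1530  (Lockheed)
  w_3 = 0.098853·2.1476 + -0.002407·15.2901 = 0.1755  (Pfizer)
  w_4 = 0.098853·1.3517 + -0.002407·18.6624 = 0.0887  (Starbucks)
  w_5 = 0.098853·3.9585 + -0.002407·26.7066 = 0.3270  (Oracle)
  w_6 = 0.098853·1.4389 + -0.002407·11.4579 = 0.1147  (Ford)
Σw_i=1.0000  μᵀw=0.1440
σ²=wᵀΣw=λ₁·μ_p+λ₂ = 0.098853·0.144 + -0.002407 = 0.011828 ≈ 0.0118

Oracle (0.3270)


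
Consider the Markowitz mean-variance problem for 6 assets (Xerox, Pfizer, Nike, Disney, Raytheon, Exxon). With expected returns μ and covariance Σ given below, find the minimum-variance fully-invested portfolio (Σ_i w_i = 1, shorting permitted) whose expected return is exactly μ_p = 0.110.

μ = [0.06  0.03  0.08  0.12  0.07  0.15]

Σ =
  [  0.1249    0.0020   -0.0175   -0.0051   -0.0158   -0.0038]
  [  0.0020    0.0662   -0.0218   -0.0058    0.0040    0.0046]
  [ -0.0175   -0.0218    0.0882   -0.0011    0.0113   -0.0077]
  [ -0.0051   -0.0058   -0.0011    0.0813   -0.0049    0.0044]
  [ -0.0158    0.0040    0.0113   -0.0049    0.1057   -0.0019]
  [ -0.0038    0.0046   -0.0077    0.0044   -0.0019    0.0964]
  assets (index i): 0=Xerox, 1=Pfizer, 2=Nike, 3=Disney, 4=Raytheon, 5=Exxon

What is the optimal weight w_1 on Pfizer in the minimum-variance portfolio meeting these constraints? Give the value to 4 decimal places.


0.0164

p=Σ⁻¹μ = [0.8598  0.8569  1.3571  1.5659  0.7146  1.6000]
q=Σ⁻¹𝟙 = [12.4446  20.9314  18.9126  14.8067  9.3890  10.8851]
a=μᵀp=0.663804  b=𝟙ᵀp=6.954425  c=𝟙ᵀq=87.369407  D=ac−b²=9.632111
λ₁=(c·0.110−b)/D = (87.369407·0.110−6.954425)/9.632111 = 0.275766
λ₂=(a−b·0.110)/D = (0.663804−6.954425·0.110)/9.632111 = -0.010505
w* = 0.275766·p + -0.010505·q:
  w_0 = 0.275766·0.8598 + -0.010505·12.4446 = 0.1064  (Xerox)
  w_1 = 0.275766·0.8569 + -0.010505·20.9314 = 0.0164  (Pfizer)
  w_2 = 0.275766·1.3571 + -0.010505·18.9126 = 0.1756  (Nike)
  w_3 = 0.275766·1.5659 + -0.010505·14.8067 = 0.2763  (Disney)
  w_4 = 0.275766·0.7146 + -0.010505·9.3890 = 0.0984  (Raytheon)
  w_5 = 0.275766·1.6000 + -0.010505·10.8851 = 0.3269  (Exxon)
Σw_i=1.0000  μᵀw=0.1100
σ²=wᵀΣw=λ₁·μ_p+λ₂ = 0.275766·0.110 + -0.010505 = 0.019830 ≈ 0.0198


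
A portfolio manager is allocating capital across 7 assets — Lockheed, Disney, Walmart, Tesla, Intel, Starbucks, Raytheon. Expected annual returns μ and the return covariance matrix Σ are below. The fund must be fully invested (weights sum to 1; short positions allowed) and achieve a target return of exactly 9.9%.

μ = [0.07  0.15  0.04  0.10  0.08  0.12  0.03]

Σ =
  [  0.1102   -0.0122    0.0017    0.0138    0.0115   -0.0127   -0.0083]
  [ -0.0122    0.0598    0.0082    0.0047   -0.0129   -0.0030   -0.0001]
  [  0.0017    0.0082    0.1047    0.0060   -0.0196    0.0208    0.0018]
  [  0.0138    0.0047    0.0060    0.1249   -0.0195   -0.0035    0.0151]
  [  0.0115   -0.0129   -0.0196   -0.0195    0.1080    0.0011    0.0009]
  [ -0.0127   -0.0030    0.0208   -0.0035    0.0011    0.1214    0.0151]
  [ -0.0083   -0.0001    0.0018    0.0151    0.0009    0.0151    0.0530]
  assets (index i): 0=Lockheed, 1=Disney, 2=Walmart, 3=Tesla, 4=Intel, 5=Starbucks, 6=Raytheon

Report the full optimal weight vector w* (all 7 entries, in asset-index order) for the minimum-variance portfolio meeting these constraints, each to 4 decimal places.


0.1312  0.3223  0.0615  0.0882  0.1589  0.1149  0.1229

x=Σ⁻¹μ = [0.8817  2.9185  0.0798  0.7819  1.1384  1.1338  0.1418]
y=Σ⁻¹𝟙 = [11.1556  20.5381  8.2659  5.7790  12.8633  6.4729  16.6639]
a=μᵀx=0.812258  b=𝟙ᵀx=7.075874  c=𝟙ᵀy=81.738705  D=ac−b²=16.324900
λ₁=(c·0.099−b)/D = (81.738705·0.099−7.075874)/16.324900 = 0.062252
λ₂=(a−b·0.099)/D = (0.812258−7.075874·0.099)/16.324900 = 0.006845
w* = 0.062252·x + 0.006845·y:
  w_0 = 0.062252·0.8817 + 0.006845·11.1556 = 0.1312  (Lockheed)
  w_1 = 0.062252·2.9185 + 0.006845·20.5381 = 0.3223  (Disney)
  w_2 = 0.062252·0.0798 + 0.006845·8.2659 = 0.0615  (Walmart)
  w_3 = 0.062252·0.7819 + 0.006845·5.7790 = 0.0882  (Tesla)
  w_4 = 0.062252·1.1384 + 0.006845·12.8633 = 0.1589  (Intel)
  w_5 = 0.062252·1.1338 + 0.006845·6.4729 = 0.1149  (Starbucks)
  w_6 = 0.062252·0.1418 + 0.006845·16.6639 = 0.1229  (Raytheon)
Σw_i=1.0000  μᵀw=0.0990
σ²=wᵀΣw=λ₁·μ_p+λ₂ = 0.062252·0.099 + 0.006845 = 0.013008 ≈ 0.0130


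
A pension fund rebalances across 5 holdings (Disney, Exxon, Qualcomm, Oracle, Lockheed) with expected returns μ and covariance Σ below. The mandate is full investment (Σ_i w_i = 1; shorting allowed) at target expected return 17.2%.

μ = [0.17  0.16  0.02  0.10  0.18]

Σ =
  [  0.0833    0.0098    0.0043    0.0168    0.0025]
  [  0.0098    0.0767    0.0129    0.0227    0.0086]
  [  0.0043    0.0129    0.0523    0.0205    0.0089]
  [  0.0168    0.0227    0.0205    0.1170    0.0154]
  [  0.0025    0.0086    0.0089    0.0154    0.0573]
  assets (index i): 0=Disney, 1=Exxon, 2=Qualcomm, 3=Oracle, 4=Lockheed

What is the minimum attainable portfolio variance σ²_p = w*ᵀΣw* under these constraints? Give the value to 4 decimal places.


0.0279

p=Σ⁻¹μ = [1.7925  1.6389  -0.6708  0.0128  2.9179]
q=Σ⁻¹𝟙 = [9.7012  7.5573  13.5764  1.5493  13.3694]
a=μᵀp=1.080033  b=𝟙ᵀp=5.691316  c=𝟙ᵀq=45.753592  D=ac−b²=17.024312
λ₁=(c·0.172−b)/D = (45.753592·0.172−5.691316)/17.024312 = 0.127952
λ₂=(a−b·0.172)/D = (1.080033−5.691316·0.172)/17.024312 = 0.005940
w* = 0.127952·p + 0.005940·q:
  w_0 = 0.127952·1.7925 + 0.005940·9.7012 = 0.2870  (Disney)
  w_1 = 0.127952·1.6389 + 0.005940·7.5573 = 0.2546  (Exxon)
  w_2 = 0.127952·-0.6708 + 0.005940·13.5764 = -0.0052  (Qualcomm)
  w_3 = 0.127952·0.0128 + 0.005940·1.5493 = 0.0108  (Oracle)
  w_4 = 0.127952·2.9179 + 0.005940·13.3694 = 0.4528  (Lockheed)
Σw_i=1.0000  μᵀw=0.1720
σ²=wᵀΣw=λ₁·μ_p+λ₂ = 0.127952·0.172 + 0.005940 = 0.027948 ≈ 0.0279


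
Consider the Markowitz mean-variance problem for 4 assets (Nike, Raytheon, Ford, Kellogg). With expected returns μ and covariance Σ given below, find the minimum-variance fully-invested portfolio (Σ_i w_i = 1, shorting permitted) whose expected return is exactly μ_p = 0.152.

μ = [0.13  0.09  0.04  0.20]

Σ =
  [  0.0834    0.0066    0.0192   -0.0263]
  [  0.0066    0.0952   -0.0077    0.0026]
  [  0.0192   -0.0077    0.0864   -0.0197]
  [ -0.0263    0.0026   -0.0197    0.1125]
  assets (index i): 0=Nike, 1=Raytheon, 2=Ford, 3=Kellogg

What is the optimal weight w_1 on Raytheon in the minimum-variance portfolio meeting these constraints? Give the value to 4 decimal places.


0.1100

u=Σ⁻¹μ = [2.1009  0.7842  0.6033  2.3564]
v=Σ⁻¹𝟙 = [12.5825  10.2933  12.8516  13.8430]
a=μᵀu=0.839112  b=𝟙ᵀu=5.844786  c=𝟙ᵀv=49.570427  D=ac−b²=7.433630
λ₁=(c·0.152−b)/D = (49.570427·0.152−5.844786)/7.433630 = 0.227334
λ₂=(a−b·0.152)/D = (0.839112−5.844786·0.152)/7.433630 = -0.006631
w* = 0.227334·u + -0.006631·v:
  w_0 = 0.227334·2.1009 + -0.006631·12.5825 = 0.3942  (Nike)
  w_1 = 0.227334·0.7842 + -0.006631·10.2933 = 0.1100  (Raytheon)
  w_2 = 0.227334·0.6033 + -0.006631·12.8516 = 0.0519  (Ford)
  w_3 = 0.227334·2.3564 + -0.006631·13.8430 = 0.4439  (Kellogg)
Σw_i=1.0000  μᵀw=0.1520
σ²=wᵀΣw=λ₁·μ_p+λ₂ = 0.227334·0.152 + -0.006631 = 0.027923 ≈ 0.0279


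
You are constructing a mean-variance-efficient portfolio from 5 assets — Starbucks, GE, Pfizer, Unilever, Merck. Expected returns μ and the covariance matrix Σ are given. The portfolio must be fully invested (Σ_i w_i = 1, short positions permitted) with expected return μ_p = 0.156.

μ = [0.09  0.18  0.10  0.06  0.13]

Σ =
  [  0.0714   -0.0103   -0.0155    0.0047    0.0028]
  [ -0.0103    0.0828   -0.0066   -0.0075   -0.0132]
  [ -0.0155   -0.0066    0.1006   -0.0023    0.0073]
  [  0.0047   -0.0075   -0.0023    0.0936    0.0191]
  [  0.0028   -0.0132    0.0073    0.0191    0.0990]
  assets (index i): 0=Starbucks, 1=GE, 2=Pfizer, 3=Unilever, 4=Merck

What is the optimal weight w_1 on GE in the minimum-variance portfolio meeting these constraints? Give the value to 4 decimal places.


0.5562

x=Σ⁻¹μ = [1.8713  2.7909  1.3732  0.5122  1.4323]
y=Σ⁻¹𝟙 = [18.5139  17.7816  13.5208  9.6566  9.0882]
a=μᵀx=1.025027  b=𝟙ᵀx=7.979887  c=𝟙ᵀy=68.561124  D=ac−b²=6.598398
λ₁=(c·0.156−b)/D = (68.561124·0.156−7.979887)/6.598398 = 0.411562
λ₂=(a−b·0.156)/D = (1.025027−7.979887·0.156)/6.598398 = -0.033316
w* = 0.411562·x + -0.033316·y:
  w_0 = 0.411562·1.8713 + -0.033316·18.5139 = 0.1534  (Starbucks)
  w_1 = 0.411562·2.7909 + -0.033316·17.7816 = 0.5562  (GE)
  w_2 = 0.411562·1.3732 + -0.033316·13.5208 = 0.1147  (Pfizer)
  w_3 = 0.411562·0.5122 + -0.033316·9.6566 = -0.1109  (Unilever)
  w_4 = 0.411562·1.4323 + -0.033316·9.0882 = 0.2867  (Merck)
Σw_i=1.0000  μᵀw=0.1560
σ²=wᵀΣw=λ₁·μ_p+λ₂ = 0.411562·0.156 + -0.033316 = 0.030887 ≈ 0.0309


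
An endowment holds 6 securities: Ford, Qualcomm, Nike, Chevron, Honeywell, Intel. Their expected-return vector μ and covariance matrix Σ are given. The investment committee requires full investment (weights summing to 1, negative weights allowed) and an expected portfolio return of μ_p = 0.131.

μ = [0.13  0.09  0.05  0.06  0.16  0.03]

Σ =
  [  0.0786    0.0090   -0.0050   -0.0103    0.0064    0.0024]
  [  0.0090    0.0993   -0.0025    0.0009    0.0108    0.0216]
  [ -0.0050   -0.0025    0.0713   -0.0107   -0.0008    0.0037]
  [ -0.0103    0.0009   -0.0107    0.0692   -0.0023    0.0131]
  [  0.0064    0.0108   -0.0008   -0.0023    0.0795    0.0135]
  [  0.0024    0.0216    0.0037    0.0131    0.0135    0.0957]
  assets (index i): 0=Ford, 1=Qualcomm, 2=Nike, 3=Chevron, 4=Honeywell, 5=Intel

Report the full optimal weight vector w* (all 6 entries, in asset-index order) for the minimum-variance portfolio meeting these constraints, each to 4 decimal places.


x=Σ⁻¹μ = [1.6919  0.6430  1.0958  1.4150  1.9053  -0.3789]
y=Σ⁻¹𝟙 = [14.5758  7.0801  18.0689  18.9718  10.5453  3.7026]
a=μᵀx=0.710992  b=𝟙ᵀx=6.372142  c=𝟙ᵀy=72.944485  D=ac−b²=11.258783
λ₁=(c·0.131−b)/D = (72.944485·0.131−6.372142)/11.258783 = 0.282765
λ₂=(a−b·0.131)/D = (0.710992−6.372142·0.131)/11.258783 = -0.010992
w* = 0.282765·x + -0.010992·y:
  w_0 = 0.282765·1.6919 + -0.010992·14.5758 = 0.3182  (Ford)
  w_1 = 0.282765·0.6430 + -0.010992·7.0801 = 0.1040  (Qualcomm)
  w_2 = 0.282765·1.0958 + -0.010992·18.0689 = 0.1113  (Nike)
  w_3 = 0.282765·1.4150 + -0.010992·18.9718 = 0.1916  (Chevron)
  w_4 = 0.282765·1.9053 + -0.010992·10.5453 = 0.4228  (Honeywell)
  w_5 = 0.282765·-0.3789 + -0.010992·3.7026 = -0.1478  (Intel)
Σw_i=1.0000  μᵀw=0.1310
σ²=wᵀΣw=λ₁·μ_p+λ₂ = 0.282765·0.131 + -0.010992 = 0.026050 ≈ 0.0261

0.3182  0.1040  0.1113  0.1916  0.4228  -0.1478


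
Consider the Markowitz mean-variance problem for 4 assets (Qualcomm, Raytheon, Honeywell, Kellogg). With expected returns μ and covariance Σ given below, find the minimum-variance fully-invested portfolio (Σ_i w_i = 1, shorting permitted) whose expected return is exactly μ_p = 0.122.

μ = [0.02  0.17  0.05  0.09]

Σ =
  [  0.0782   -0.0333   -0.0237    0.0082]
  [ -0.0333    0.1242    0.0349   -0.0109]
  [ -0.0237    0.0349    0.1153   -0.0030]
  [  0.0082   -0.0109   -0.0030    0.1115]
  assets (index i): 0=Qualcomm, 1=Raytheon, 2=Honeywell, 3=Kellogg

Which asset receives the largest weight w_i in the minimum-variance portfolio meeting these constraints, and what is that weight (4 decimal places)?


u=Σ⁻¹μ = [0.9075  1.6511  0.1440  0.9057]
v=Σ⁻¹𝟙 = [19.5899  11.4228  9.4737  8.8995]
a=μᵀu=0.387552  b=𝟙ᵀu=3.608320  c=𝟙ᵀv=49.385985  D=ac−b²=6.119664
λ₁=(c·0.122−b)/D = (49.385985·0.122−3.608320)/6.119664 = 0.394919
λ₂=(a−b·0.122)/D = (0.387552−3.608320·0.122)/6.119664 = -0.008606
w* = 0.394919·u + -0.008606·v:
  w_0 = 0.394919·0.9075 + -0.008606·19.5899 = 0.1898  (Qualcomm)
  w_1 = 0.394919·1.6511 + -0.008606·11.4228 = 0.5538  (Raytheon)
  w_2 = 0.394919·0.1440 + -0.008606·9.4737 = -0.0247  (Honeywell)
  w_3 = 0.394919·0.9057 + -0.008606·8.8995 = 0.2811  (Kellogg)
Σw_i=1.0000  μᵀw=0.1220
σ²=wᵀΣw=λ₁·μ_p+λ₂ = 0.394919·0.122 + -0.008606 = 0.039575 ≈ 0.0396

Raytheon (0.5538)
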